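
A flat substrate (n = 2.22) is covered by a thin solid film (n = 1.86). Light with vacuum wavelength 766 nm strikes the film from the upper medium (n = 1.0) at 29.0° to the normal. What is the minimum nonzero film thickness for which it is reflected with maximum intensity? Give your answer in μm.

0.213 μm

Ray reflecting at the top interface goes from n = 1.0 toward n = 1.86: a half-wave phase shift.
Ray reflecting at the bottom interface goes from n = 1.86 toward n = 2.22: a half-wave phase shift.
Zero or two π shifts → no net half-wave offset.
For bright reflection here: 2 n t cos θ_r = m λ.
Snell's law: 1.0 sin 29.0° = 1.86 sin θ_r → sin θ_r = 0.261, cos θ_r = 0.965.
Minimum nonzero at m = 1: t = λ / (2 n cos θ_r) = 766 / (2 × 1.86 × 0.965) = 213 nm.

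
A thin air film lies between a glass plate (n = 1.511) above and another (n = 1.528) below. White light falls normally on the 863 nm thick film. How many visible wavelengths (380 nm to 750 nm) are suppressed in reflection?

2

At the upper boundary (n = 1.511 to n = 1.0) the reflected ray undergoes no phase shift.
Bottom surface (1.0 → 1.528): reflection off a higher-index medium gives a half-wave phase shift.
Exactly one π shift → a net half-wave offset.
With one net inversion, destructive interference in reflection requires 2 n t = m λ.
λ = 2 n t / m = 1726 / m nm.
m=2: 863 nm (IR); m=3: 575 nm (visible); m=4: 432 nm (visible); m=5: 345 nm (UV).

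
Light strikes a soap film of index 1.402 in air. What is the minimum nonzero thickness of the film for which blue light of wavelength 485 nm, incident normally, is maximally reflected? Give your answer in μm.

0.0865 μm

Top surface (1.0 → 1.402): reflection off a higher-index medium gives a half-wave phase shift.
Ray reflecting at the bottom interface goes from n = 1.402 toward n = 1.0: no phase shift.
Exactly one π shift → a net half-wave offset.
So the condition for constructive reflection is 2 n t = (m + ½) λ.
Minimum at m = 0: t = λ / (4 n) = 485 / (4 × 1.402) = 86.5 nm.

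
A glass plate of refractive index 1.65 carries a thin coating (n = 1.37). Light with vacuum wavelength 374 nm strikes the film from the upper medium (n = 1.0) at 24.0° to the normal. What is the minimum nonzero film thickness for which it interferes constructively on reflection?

143 nm

At the upper boundary (n = 1.0 to n = 1.37) the reflected ray undergoes a half-wave phase shift.
At the lower boundary (n = 1.37 to n = 1.65) the reflected ray undergoes a half-wave phase shift.
The two reflections carry the same phase change, so no net offset.
With no net inversion, constructive interference in reflection requires 2 n t cos θ_r = m λ.
Snell's law: 1.0 sin 24.0° = 1.37 sin θ_r → sin θ_r = 0.297, cos θ_r = 0.955.
Minimum nonzero at m = 1: t = λ / (2 n cos θ_r) = 374 / (2 × 1.37 × 0.955) = 143 nm.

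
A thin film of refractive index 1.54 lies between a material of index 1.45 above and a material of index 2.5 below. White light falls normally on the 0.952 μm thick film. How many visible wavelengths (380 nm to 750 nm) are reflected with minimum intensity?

At the upper boundary (n = 1.45 to n = 1.54) the reflected ray undergoes a half-wave phase shift.
Ray reflecting at the bottom interface goes from n = 1.54 toward n = 2.5: a half-wave phase shift.
Zero or two π shifts → no net half-wave offset.
So the condition for destructive reflection is 2 n t = (m + ½) λ.
λ = 2 n t / (m + ½) = 2932 / (m + ½) nm.
m=3: 838 nm (IR); m=4: 652 nm (visible); m=5: 533 nm (visible); m=6: 451 nm (visible); m=7: 391 nm (visible); m=8: 345 nm (UV).

4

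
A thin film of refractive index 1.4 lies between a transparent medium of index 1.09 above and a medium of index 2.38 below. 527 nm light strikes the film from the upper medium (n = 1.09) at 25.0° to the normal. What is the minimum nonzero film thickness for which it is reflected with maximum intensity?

199 nm

At the upper boundary (n = 1.09 to n = 1.4) the reflected ray undergoes a half-wave phase shift.
Bottom surface (1.4 → 2.38): reflection off a higher-index medium gives a half-wave phase shift.
Zero or two π shifts → no net half-wave offset.
For maximum reflection here: 2 n t cos θ_r = m λ.
Snell's law: 1.09 sin 25.0° = 1.4 sin θ_r → sin θ_r = 0.329, cos θ_r = 0.944.
Minimum nonzero at m = 1: t = λ / (2 n cos θ_r) = 527 / (2 × 1.4 × 0.944) = 199 nm.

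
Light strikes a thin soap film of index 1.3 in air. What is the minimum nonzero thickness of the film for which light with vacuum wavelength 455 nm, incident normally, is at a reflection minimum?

175 nm

At the upper boundary (n = 1.0 to n = 1.3) the reflected ray undergoes a half-wave phase shift.
Ray reflecting at the bottom interface goes from n = 1.3 toward n = 1.0: no phase shift.
The two reflections differ by half a wavelength.
With one net inversion, destructive interference in reflection requires 2 n t = m λ.
Minimum nonzero at m = 1: t = λ / (2 n) = 455 / (2 × 1.3) = 175 nm.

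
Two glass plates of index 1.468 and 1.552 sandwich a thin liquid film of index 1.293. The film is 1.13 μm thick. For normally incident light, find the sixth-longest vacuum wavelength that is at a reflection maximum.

Ray reflecting at the top interface goes from n = 1.468 toward n = 1.293: no phase shift.
Ray reflecting at the bottom interface goes from n = 1.293 toward n = 1.552: a half-wave phase shift.
The two reflections differ by half a wavelength.
For strong reflection here: 2 n t = (m + ½) λ.
λ = 2 n t / (m + ½). The sixth-longest wavelength is m = 5: λ = 2 × 1.293 × 1130 / 5.50 = 531 nm.

531 nm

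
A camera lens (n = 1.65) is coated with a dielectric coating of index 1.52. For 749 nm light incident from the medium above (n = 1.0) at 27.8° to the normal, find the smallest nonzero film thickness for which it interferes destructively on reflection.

Top surface (1.0 → 1.52): reflection off a higher-index medium gives a half-wave phase shift.
Bottom surface (1.52 → 1.65): reflection off a higher-index medium gives a half-wave phase shift.
The two reflections carry the same phase change, so no net offset.
For minimum reflection here: 2 n t cos θ_r = (m + ½) λ.
Snell's law: 1.0 sin 27.8° = 1.52 sin θ_r → sin θ_r = 0.307, cos θ_r = 0.952.
Minimum at m = 0: t = λ / (4 n cos θ_r) = 749 / (4 × 1.52 × 0.952) = 129 nm.

129 nm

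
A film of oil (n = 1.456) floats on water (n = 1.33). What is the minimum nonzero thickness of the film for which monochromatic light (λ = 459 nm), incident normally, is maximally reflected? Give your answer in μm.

Top surface (1.0 → 1.456): reflection off a higher-index medium gives a half-wave phase shift.
Bottom surface (1.456 → 1.33): reflection off a lower-index medium gives no phase shift.
Net: one phase inversion between the two reflected rays.
With one net inversion, constructive interference in reflection requires 2 n t = (m + ½) λ.
Minimum at m = 0: t = λ / (4 n) = 459 / (4 × 1.456) = 78.8 nm.

0.0788 μm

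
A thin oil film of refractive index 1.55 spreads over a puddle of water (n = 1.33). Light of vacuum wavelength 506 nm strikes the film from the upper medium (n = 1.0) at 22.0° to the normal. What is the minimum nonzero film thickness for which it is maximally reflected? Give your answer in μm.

0.0841 μm

Top surface (1.0 → 1.55): reflection off a higher-index medium gives a half-wave phase shift.
Ray reflecting at the bottom interface goes from n = 1.55 toward n = 1.33: no phase shift.
Net: one phase inversion between the two reflected rays.
For bright reflection here: 2 n t cos θ_r = (m + ½) λ.
Snell's law: 1.0 sin 22.0° = 1.55 sin θ_r → sin θ_r = 0.242, cos θ_r = 0.970.
Minimum at m = 0: t = λ / (4 n cos θ_r) = 506 / (4 × 1.55 × 0.970) = 84.1 nm.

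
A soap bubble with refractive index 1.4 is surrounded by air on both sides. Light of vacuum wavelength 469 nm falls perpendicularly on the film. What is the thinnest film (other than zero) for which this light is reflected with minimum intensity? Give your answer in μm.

0.168 μm

Top surface (1.0 → 1.4): reflection off a higher-index medium gives a half-wave phase shift.
Ray reflecting at the bottom interface goes from n = 1.4 toward n = 1.0: no phase shift.
Exactly one π shift → a net half-wave offset.
So the condition for destructive reflection is 2 n t = m λ.
Minimum nonzero at m = 1: t = λ / (2 n) = 469 / (2 × 1.4) = 168 nm.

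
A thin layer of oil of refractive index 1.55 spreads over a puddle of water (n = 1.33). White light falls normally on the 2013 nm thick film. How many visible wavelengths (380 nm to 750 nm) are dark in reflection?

At the upper boundary (n = 1.0 to n = 1.55) the reflected ray undergoes a half-wave phase shift.
Bottom surface (1.55 → 1.33): reflection off a lower-index medium gives no phase shift.
Exactly one π shift → a net half-wave offset.
So the condition for destructive reflection is 2 n t = m λ.
λ = 2 n t / m = 6240 / m nm.
m=8: 780 nm (IR); m=9: 693 nm (visible); m=10: 624 nm (visible); m=11: 567 nm (visible); m=12: 520 nm (visible); m=13: 480 nm (visible); m=14: 446 nm (visible); m=15: 416 nm (visible); m=16: 390 nm (visible); m=17: 367 nm (UV).

8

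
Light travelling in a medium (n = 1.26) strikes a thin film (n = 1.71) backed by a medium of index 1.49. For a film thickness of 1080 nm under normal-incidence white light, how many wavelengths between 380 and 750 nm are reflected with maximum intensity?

5

Top surface (1.26 → 1.71): reflection off a higher-index medium gives a half-wave phase shift.
Ray reflecting at the bottom interface goes from n = 1.71 toward n = 1.49: no phase shift.
The two reflections differ by half a wavelength.
With one net inversion, constructive interference in reflection requires 2 n t = (m + ½) λ.
λ = 2 n t / (m + ½) = 3694 / (m + ½) nm.
m=4: 821 nm (IR); m=5: 672 nm (visible); m=6: 568 nm (visible); m=7: 492 nm (visible); m=8: 435 nm (visible); m=9: 389 nm (visible); m=10: 352 nm (UV).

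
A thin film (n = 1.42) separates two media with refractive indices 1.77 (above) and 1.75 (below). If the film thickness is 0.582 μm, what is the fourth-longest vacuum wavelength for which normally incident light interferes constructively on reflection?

At the upper boundary (n = 1.77 to n = 1.42) the reflected ray undergoes no phase shift.
At the lower boundary (n = 1.42 to n = 1.75) the reflected ray undergoes a half-wave phase shift.
Net: one phase inversion between the two reflected rays.
With one net inversion, constructive interference in reflection requires 2 n t = (m + ½) λ.
λ = 2 n t / (m + ½). The fourth-longest wavelength is m = 3: λ = 2 × 1.42 × 582 / 3.50 = 472 nm.

472 nm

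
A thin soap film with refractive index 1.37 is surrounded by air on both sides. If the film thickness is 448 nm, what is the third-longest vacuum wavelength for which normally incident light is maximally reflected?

491 nm

Top surface (1.0 → 1.37): reflection off a higher-index medium gives a half-wave phase shift.
Ray reflecting at the bottom interface goes from n = 1.37 toward n = 1.0: no phase shift.
Net: one phase inversion between the two reflected rays.
For maximum reflection here: 2 n t = (m + ½) λ.
λ = 2 n t / (m + ½). The third-longest wavelength is m = 2: λ = 2 × 1.37 × 448 / 2.50 = 491 nm.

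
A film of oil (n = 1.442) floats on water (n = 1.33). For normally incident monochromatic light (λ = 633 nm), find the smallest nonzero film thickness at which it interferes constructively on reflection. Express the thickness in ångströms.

1097 Å

Top surface (1.0 → 1.442): reflection off a higher-index medium gives a half-wave phase shift.
At the lower boundary (n = 1.442 to n = 1.33) the reflected ray undergoes no phase shift.
Exactly one π shift → a net half-wave offset.
So the condition for constructive reflection is 2 n t = (m + ½) λ.
Minimum at m = 0: t = λ / (4 n) = 633 / (4 × 1.442) = 110 nm.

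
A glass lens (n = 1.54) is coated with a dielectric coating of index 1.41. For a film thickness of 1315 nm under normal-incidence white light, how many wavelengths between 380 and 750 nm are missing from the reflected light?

5

At the upper boundary (n = 1.0 to n = 1.41) the reflected ray undergoes a half-wave phase shift.
Bottom surface (1.41 → 1.54): reflection off a higher-index medium gives a half-wave phase shift.
Net: no relative phase inversion (both shifts match).
For minimum reflection here: 2 n t = (m + ½) λ.
λ = 2 n t / (m + ½) = 3708 / (m + ½) nm.
m=4: 824 nm (IR); m=5: 674 nm (visible); m=6: 571 nm (visible); m=7: 494 nm (visible); m=8: 436 nm (visible); m=9: 390 nm (visible); m=10: 353 nm (UV).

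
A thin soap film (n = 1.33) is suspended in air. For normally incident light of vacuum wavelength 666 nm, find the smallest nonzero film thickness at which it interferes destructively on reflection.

Ray reflecting at the top interface goes from n = 1.0 toward n = 1.33: a half-wave phase shift.
At the lower boundary (n = 1.33 to n = 1.0) the reflected ray undergoes no phase shift.
Net: one phase inversion between the two reflected rays.
With one net inversion, destructive interference in reflection requires 2 n t = m λ.
Minimum nonzero at m = 1: t = λ / (2 n) = 666 / (2 × 1.33) = 250 nm.

250 nm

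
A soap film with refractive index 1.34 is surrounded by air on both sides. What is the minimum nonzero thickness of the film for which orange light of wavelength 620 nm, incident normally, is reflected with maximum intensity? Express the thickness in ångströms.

1157 Å

Ray reflecting at the top interface goes from n = 1.0 toward n = 1.34: a half-wave phase shift.
Ray reflecting at the bottom interface goes from n = 1.34 toward n = 1.0: no phase shift.
Exactly one π shift → a net half-wave offset.
So the condition for constructive reflection is 2 n t = (m + ½) λ.
Minimum at m = 0: t = λ / (4 n) = 620 / (4 × 1.34) = 116 nm.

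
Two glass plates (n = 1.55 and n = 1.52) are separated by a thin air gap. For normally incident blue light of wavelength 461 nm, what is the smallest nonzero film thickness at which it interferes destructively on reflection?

Ray reflecting at the top interface goes from n = 1.55 toward n = 1.0: no phase shift.
Bottom surface (1.0 → 1.52): reflection off a higher-index medium gives a half-wave phase shift.
Exactly one π shift → a net half-wave offset.
So the condition for destructive reflection is 2 n t = m λ.
The smallest nonzero thickness corresponds to m = 1: t = m λ / (2 n) = 1.00 × 461 / (2 × 1.0) = 231 nm.

231 nm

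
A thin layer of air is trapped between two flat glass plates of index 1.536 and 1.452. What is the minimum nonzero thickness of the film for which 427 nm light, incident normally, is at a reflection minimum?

At the upper boundary (n = 1.536 to n = 1.0) the reflected ray undergoes no phase shift.
Bottom surface (1.0 → 1.452): reflection off a higher-index medium gives a half-wave phase shift.
Exactly one π shift → a net half-wave offset.
So the condition for destructive reflection is 2 n t = m λ.
Minimum nonzero at m = 1: t = λ / (2 n) = 427 / (2 × 1.0) = 214 nm.

214 nm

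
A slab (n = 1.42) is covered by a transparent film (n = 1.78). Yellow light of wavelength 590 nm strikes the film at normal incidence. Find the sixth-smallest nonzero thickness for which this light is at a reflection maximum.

At the upper boundary (n = 1.0 to n = 1.78) the reflected ray undergoes a half-wave phase shift.
Ray reflecting at the bottom interface goes from n = 1.78 toward n = 1.42: no phase shift.
Net: one phase inversion between the two reflected rays.
For bright reflection here: 2 n t = (m + ½) λ.
The sixth-smallest nonzero thickness corresponds to m = 5: t = (m + ½) λ / (2 n) = 5.50 × 590 / (2 × 1.78) = 912 nm.

912 nm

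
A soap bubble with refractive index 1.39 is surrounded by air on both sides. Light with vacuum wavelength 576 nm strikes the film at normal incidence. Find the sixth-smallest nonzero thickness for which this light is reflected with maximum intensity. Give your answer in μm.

Top surface (1.0 → 1.39): reflection off a higher-index medium gives a half-wave phase shift.
At the lower boundary (n = 1.39 to n = 1.0) the reflected ray undergoes no phase shift.
Exactly one π shift → a net half-wave offset.
For strong reflection here: 2 n t = (m + ½) λ.
The sixth-smallest nonzero thickness corresponds to m = 5: t = (m + ½) λ / (2 n) = 5.50 × 576 / (2 × 1.39) = 1140 nm.

1.14 μm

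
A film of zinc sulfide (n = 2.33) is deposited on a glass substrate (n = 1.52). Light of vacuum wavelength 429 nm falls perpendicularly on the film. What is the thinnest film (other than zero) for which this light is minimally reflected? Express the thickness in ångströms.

Top surface (1.0 → 2.33): reflection off a higher-index medium gives a half-wave phase shift.
At the lower boundary (n = 2.33 to n = 1.52) the reflected ray undergoes no phase shift.
Exactly one π shift → a net half-wave offset.
So the condition for destructive reflection is 2 n t = m λ.
Minimum nonzero at m = 1: t = λ / (2 n) = 429 / (2 × 2.33) = 92.1 nm.

921 Å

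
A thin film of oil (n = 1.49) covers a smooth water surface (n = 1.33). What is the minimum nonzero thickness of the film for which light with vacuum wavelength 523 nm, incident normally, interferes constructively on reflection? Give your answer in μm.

0.0878 μm

Top surface (1.0 → 1.49): reflection off a higher-index medium gives a half-wave phase shift.
Ray reflecting at the bottom interface goes from n = 1.49 toward n = 1.33: no phase shift.
Exactly one π shift → a net half-wave offset.
With one net inversion, constructive interference in reflection requires 2 n t = (m + ½) λ.
Minimum at m = 0: t = λ / (4 n) = 523 / (4 × 1.49) = 87.8 nm.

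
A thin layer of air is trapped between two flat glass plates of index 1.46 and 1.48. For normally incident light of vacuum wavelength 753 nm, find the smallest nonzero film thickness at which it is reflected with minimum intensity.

377 nm

Ray reflecting at the top interface goes from n = 1.46 toward n = 1.0: no phase shift.
Ray reflecting at the bottom interface goes from n = 1.0 toward n = 1.48: a half-wave phase shift.
The two reflections differ by half a wavelength.
For dark reflection here: 2 n t = m λ.
Minimum nonzero at m = 1: t = λ / (2 n) = 753 / (2 × 1.0) = 377 nm.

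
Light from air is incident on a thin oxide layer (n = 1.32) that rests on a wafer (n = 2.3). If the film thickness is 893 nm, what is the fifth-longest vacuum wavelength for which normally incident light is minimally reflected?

524 nm

Ray reflecting at the top interface goes from n = 1.0 toward n = 1.32: a half-wave phase shift.
At the lower boundary (n = 1.32 to n = 2.3) the reflected ray undergoes a half-wave phase shift.
Net: no relative phase inversion (both shifts match).
So the condition for destructive reflection is 2 n t = (m + ½) λ.
λ = 2 n t / (m + ½). The fifth-longest wavelength is m = 4: λ = 2 × 1.32 × 893 / 4.50 = 524 nm.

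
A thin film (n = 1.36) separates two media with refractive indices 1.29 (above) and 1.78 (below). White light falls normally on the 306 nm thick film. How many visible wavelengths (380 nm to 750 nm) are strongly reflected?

Top surface (1.29 → 1.36): reflection off a higher-index medium gives a half-wave phase shift.
Ray reflecting at the bottom interface goes from n = 1.36 toward n = 1.78: a half-wave phase shift.
The two reflections carry the same phase change, so no net offset.
So the condition for constructive reflection is 2 n t = m λ.
λ = 2 n t / m = 832 / m nm.
m=1: 832 nm (IR); m=2: 416 nm (visible); m=3: 277 nm (UV).

1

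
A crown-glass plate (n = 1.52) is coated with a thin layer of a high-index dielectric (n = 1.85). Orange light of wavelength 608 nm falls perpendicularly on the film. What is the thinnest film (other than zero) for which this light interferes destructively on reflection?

At the upper boundary (n = 1.0 to n = 1.85) the reflected ray undergoes a half-wave phase shift.
At the lower boundary (n = 1.85 to n = 1.52) the reflected ray undergoes no phase shift.
The two reflections differ by half a wavelength.
For minimum reflection here: 2 n t = m λ.
Minimum nonzero at m = 1: t = λ / (2 n) = 608 / (2 × 1.85) = 164 nm.

164 nm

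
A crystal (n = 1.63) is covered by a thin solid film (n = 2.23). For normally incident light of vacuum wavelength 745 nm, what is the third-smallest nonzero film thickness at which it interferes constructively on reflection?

At the upper boundary (n = 1.0 to n = 2.23) the reflected ray undergoes a half-wave phase shift.
At the lower boundary (n = 2.23 to n = 1.63) the reflected ray undergoes no phase shift.
The two reflections differ by half a wavelength.
For bright reflection here: 2 n t = (m + ½) λ.
The third-smallest nonzero thickness corresponds to m = 2: t = (m + ½) λ / (2 n) = 2.50 × 745 / (2 × 2.23) = 418 nm.

418 nm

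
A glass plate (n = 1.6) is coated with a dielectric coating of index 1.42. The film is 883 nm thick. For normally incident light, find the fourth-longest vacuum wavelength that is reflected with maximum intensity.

627 nm

Top surface (1.0 → 1.42): reflection off a higher-index medium gives a half-wave phase shift.
At the lower boundary (n = 1.42 to n = 1.6) the reflected ray undergoes a half-wave phase shift.
Net: no relative phase inversion (both shifts match).
So the condition for constructive reflection is 2 n t = m λ.
λ = 2 n t / m. The fourth-longest wavelength is m = 4: λ = 2 × 1.42 × 883 / 4.00 = 627 nm.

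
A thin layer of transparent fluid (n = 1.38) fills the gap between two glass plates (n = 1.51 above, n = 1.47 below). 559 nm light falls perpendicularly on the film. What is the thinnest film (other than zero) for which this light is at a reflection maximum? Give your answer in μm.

0.101 μm

At the upper boundary (n = 1.51 to n = 1.38) the reflected ray undergoes no phase shift.
At the lower boundary (n = 1.38 to n = 1.47) the reflected ray undergoes a half-wave phase shift.
Exactly one π shift → a net half-wave offset.
So the condition for constructive reflection is 2 n t = (m + ½) λ.
Minimum at m = 0: t = λ / (4 n) = 559 / (4 × 1.38) = 101 nm.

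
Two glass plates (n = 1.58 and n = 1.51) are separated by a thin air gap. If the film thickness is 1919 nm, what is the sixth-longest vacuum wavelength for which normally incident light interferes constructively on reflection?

698 nm

Ray reflecting at the top interface goes from n = 1.58 toward n = 1.0: no phase shift.
At the lower boundary (n = 1.0 to n = 1.51) the reflected ray undergoes a half-wave phase shift.
Net: one phase inversion between the two reflected rays.
For maximum reflection here: 2 n t = (m + ½) λ.
λ = 2 n t / (m + ½). The sixth-longest wavelength is m = 5: λ = 2 × 1.0 × 1919 / 5.50 = 698 nm.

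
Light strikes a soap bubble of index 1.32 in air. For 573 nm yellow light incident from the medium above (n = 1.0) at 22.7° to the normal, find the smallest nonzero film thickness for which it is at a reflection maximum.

Top surface (1.0 → 1.32): reflection off a higher-index medium gives a half-wave phase shift.
Ray reflecting at the bottom interface goes from n = 1.32 toward n = 1.0: no phase shift.
Net: one phase inversion between the two reflected rays.
For strong reflection here: 2 n t cos θ_r = (m + ½) λ.
Snell's law: 1.0 sin 22.7° = 1.32 sin θ_r → sin θ_r = 0.292, cos θ_r = 0.956.
Minimum at m = 0: t = λ / (4 n cos θ_r) = 573 / (4 × 1.32 × 0.956) = 113 nm.

113 nm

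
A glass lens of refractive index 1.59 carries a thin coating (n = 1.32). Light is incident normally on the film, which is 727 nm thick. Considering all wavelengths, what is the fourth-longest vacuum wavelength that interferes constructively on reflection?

Ray reflecting at the top interface goes from n = 1.0 toward n = 1.32: a half-wave phase shift.
At the lower boundary (n = 1.32 to n = 1.59) the reflected ray undergoes a half-wave phase shift.
Zero or two π shifts → no net half-wave offset.
With no net inversion, constructive interference in reflection requires 2 n t = m λ.
λ = 2 n t / m. The fourth-longest wavelength is m = 4: λ = 2 × 1.32 × 727 / 4.00 = 480 nm.

480 nm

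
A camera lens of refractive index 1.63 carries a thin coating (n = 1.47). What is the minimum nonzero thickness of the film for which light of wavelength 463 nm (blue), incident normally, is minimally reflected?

78.7 nm

At the upper boundary (n = 1.0 to n = 1.47) the reflected ray undergoes a half-wave phase shift.
Bottom surface (1.47 → 1.63): reflection off a higher-index medium gives a half-wave phase shift.
The two reflections carry the same phase change, so no net offset.
So the condition for destructive reflection is 2 n t = (m + ½) λ.
Minimum at m = 0: t = λ / (4 n) = 463 / (4 × 1.47) = 78.7 nm.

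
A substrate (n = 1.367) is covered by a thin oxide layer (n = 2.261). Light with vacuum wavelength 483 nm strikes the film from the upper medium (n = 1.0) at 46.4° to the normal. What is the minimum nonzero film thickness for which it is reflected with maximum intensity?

At the upper boundary (n = 1.0 to n = 2.261) the reflected ray undergoes a half-wave phase shift.
Bottom surface (2.261 → 1.367): reflection off a lower-index medium gives no phase shift.
The two reflections differ by half a wavelength.
So the condition for constructive reflection is 2 n t cos θ_r = (m + ½) λ.
Snell's law: 1.0 sin 46.4° = 2.261 sin θ_r → sin θ_r = 0.320, cos θ_r = 0.947.
Minimum at m = 0: t = λ / (4 n cos θ_r) = 483 / (4 × 2.261 × 0.947) = 56.4 nm.

56.4 nm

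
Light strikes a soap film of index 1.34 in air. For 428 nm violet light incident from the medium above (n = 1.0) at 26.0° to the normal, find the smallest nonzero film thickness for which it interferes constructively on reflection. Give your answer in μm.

0.0845 μm

Ray reflecting at the top interface goes from n = 1.0 toward n = 1.34: a half-wave phase shift.
At the lower boundary (n = 1.34 to n = 1.0) the reflected ray undergoes no phase shift.
Exactly one π shift → a net half-wave offset.
For strong reflection here: 2 n t cos θ_r = (m + ½) λ.
Snell's law: 1.0 sin 26.0° = 1.34 sin θ_r → sin θ_r = 0.327, cos θ_r = 0.945.
Minimum at m = 0: t = λ / (4 n cos θ_r) = 428 / (4 × 1.34 × 0.945) = 84.5 nm.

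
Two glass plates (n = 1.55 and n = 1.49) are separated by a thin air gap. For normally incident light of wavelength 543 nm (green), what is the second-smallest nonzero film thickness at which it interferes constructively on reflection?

Top surface (1.55 → 1.0): reflection off a lower-index medium gives no phase shift.
At the lower boundary (n = 1.0 to n = 1.49) the reflected ray undergoes a half-wave phase shift.
The two reflections differ by half a wavelength.
For strong reflection here: 2 n t = (m + ½) λ.
The second-smallest nonzero thickness corresponds to m = 1: t = (m + ½) λ / (2 n) = 1.50 × 543 / (2 × 1.0) = 407 nm.

407 nm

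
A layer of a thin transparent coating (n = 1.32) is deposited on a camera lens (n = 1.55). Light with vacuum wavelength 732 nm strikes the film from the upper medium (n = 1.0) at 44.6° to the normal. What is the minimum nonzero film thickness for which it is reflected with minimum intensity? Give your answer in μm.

At the upper boundary (n = 1.0 to n = 1.32) the reflected ray undergoes a half-wave phase shift.
Bottom surface (1.32 → 1.55): reflection off a higher-index medium gives a half-wave phase shift.
Zero or two π shifts → no net half-wave offset.
With no net inversion, destructive interference in reflection requires 2 n t cos θ_r = (m + ½) λ.
Snell's law: 1.0 sin 44.6° = 1.32 sin θ_r → sin θ_r = 0.532, cos θ_r = 0.847.
Minimum at m = 0: t = λ / (4 n cos θ_r) = 732 / (4 × 1.32 × 0.847) = 164 nm.

0.164 μm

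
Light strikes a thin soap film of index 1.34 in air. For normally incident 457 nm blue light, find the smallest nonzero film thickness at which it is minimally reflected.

Top surface (1.0 → 1.34): reflection off a higher-index medium gives a half-wave phase shift.
At the lower boundary (n = 1.34 to n = 1.0) the reflected ray undergoes no phase shift.
Net: one phase inversion between the two reflected rays.
For minimum reflection here: 2 n t = m λ.
Minimum nonzero at m = 1: t = λ / (2 n) = 457 / (2 × 1.34) = 171 nm.

171 nm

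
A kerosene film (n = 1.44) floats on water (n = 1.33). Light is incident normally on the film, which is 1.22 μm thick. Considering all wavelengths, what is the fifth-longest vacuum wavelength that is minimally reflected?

Top surface (1.0 → 1.44): reflection off a higher-index medium gives a half-wave phase shift.
Bottom surface (1.44 → 1.33): reflection off a lower-index medium gives no phase shift.
Exactly one π shift → a net half-wave offset.
For dark reflection here: 2 n t = m λ.
λ = 2 n t / m. The fifth-longest wavelength is m = 5: λ = 2 × 1.44 × 1220 / 5.00 = 703 nm.

703 nm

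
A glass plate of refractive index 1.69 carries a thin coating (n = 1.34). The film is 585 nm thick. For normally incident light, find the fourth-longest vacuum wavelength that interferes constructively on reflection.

392 nm

Top surface (1.0 → 1.34): reflection off a higher-index medium gives a half-wave phase shift.
Bottom surface (1.34 → 1.69): reflection off a higher-index medium gives a half-wave phase shift.
Net: no relative phase inversion (both shifts match).
So the condition for constructive reflection is 2 n t = m λ.
λ = 2 n t / m. The fourth-longest wavelength is m = 4: λ = 2 × 1.34 × 585 / 4.00 = 392 nm.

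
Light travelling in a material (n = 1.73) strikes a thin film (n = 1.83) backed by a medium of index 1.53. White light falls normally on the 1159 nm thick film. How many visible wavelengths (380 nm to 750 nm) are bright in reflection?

5

Ray reflecting at the top interface goes from n = 1.73 toward n = 1.83: a half-wave phase shift.
At the lower boundary (n = 1.83 to n = 1.53) the reflected ray undergoes no phase shift.
The two reflections differ by half a wavelength.
So the condition for constructive reflection is 2 n t = (m + ½) λ.
λ = 2 n t / (m + ½) = 4242 / (m + ½) nm.
m=5: 771 nm (IR); m=6: 653 nm (visible); m=7: 566 nm (visible); m=8: 499 nm (visible); m=9: 447 nm (visible); m=10: 404 nm (visible); m=11: 369 nm (UV).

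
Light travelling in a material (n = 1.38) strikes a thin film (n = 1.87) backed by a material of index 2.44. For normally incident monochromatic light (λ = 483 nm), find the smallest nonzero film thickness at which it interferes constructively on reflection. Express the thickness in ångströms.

Top surface (1.38 → 1.87): reflection off a higher-index medium gives a half-wave phase shift.
At the lower boundary (n = 1.87 to n = 2.44) the reflected ray undergoes a half-wave phase shift.
Net: no relative phase inversion (both shifts match).
For bright reflection here: 2 n t = m λ.
Minimum nonzero at m = 1: t = λ / (2 n) = 483 / (2 × 1.87) = 129 nm.

1291 Å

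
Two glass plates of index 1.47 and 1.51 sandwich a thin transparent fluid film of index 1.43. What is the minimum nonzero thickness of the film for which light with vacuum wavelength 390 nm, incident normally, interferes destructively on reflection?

At the upper boundary (n = 1.47 to n = 1.43) the reflected ray undergoes no phase shift.
Bottom surface (1.43 → 1.51): reflection off a higher-index medium gives a half-wave phase shift.
The two reflections differ by half a wavelength.
With one net inversion, destructive interference in reflection requires 2 n t = m λ.
Minimum nonzero at m = 1: t = λ / (2 n) = 390 / (2 × 1.43) = 136 nm.

136 nm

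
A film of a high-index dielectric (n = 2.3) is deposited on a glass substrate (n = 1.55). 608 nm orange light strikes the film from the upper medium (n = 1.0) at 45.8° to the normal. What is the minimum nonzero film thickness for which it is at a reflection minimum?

139 nm

At the upper boundary (n = 1.0 to n = 2.3) the reflected ray undergoes a half-wave phase shift.
Ray reflecting at the bottom interface goes from n = 2.3 toward n = 1.55: no phase shift.
Exactly one π shift → a net half-wave offset.
For minimum reflection here: 2 n t cos θ_r = m λ.
Snell's law: 1.0 sin 45.8° = 2.3 sin θ_r → sin θ_r = 0.312, cos θ_r = 0.950.
Minimum nonzero at m = 1: t = λ / (2 n cos θ_r) = 608 / (2 × 2.3 × 0.950) = 139 nm.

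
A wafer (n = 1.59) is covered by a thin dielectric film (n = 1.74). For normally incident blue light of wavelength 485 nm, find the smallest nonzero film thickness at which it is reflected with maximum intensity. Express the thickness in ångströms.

697 Å

Ray reflecting at the top interface goes from n = 1.0 toward n = 1.74: a half-wave phase shift.
Ray reflecting at the bottom interface goes from n = 1.74 toward n = 1.59: no phase shift.
Exactly one π shift → a net half-wave offset.
With one net inversion, constructive interference in reflection requires 2 n t = (m + ½) λ.
Minimum at m = 0: t = λ / (4 n) = 485 / (4 × 1.74) = 69.7 nm.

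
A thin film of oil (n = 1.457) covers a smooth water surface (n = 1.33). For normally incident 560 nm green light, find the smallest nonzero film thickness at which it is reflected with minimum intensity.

Ray reflecting at the top interface goes from n = 1.0 toward n = 1.457: a half-wave phase shift.
At the lower boundary (n = 1.457 to n = 1.33) the reflected ray undergoes no phase shift.
Exactly one π shift → a net half-wave offset.
So the condition for destructive reflection is 2 n t = m λ.
Minimum nonzero at m = 1: t = λ / (2 n) = 560 / (2 × 1.457) = 192 nm.

192 nm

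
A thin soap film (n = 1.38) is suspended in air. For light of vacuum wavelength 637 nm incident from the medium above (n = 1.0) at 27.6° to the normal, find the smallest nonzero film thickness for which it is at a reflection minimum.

Ray reflecting at the top interface goes from n = 1.0 toward n = 1.38: a half-wave phase shift.
Ray reflecting at the bottom interface goes from n = 1.38 toward n = 1.0: no phase shift.
Net: one phase inversion between the two reflected rays.
So the condition for destructive reflection is 2 n t cos θ_r = m λ.
Snell's law: 1.0 sin 27.6° = 1.38 sin θ_r → sin θ_r = 0.336, cos θ_r = 0.942.
Minimum nonzero at m = 1: t = λ / (2 n cos θ_r) = 637 / (2 × 1.38 × 0.942) = 245 nm.

245 nm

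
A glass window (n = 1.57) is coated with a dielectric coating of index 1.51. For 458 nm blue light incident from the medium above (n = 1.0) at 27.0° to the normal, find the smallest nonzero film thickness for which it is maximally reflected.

159 nm

Ray reflecting at the top interface goes from n = 1.0 toward n = 1.51: a half-wave phase shift.
At the lower boundary (n = 1.51 to n = 1.57) the reflected ray undergoes a half-wave phase shift.
Zero or two π shifts → no net half-wave offset.
For strong reflection here: 2 n t cos θ_r = m λ.
Snell's law: 1.0 sin 27.0° = 1.51 sin θ_r → sin θ_r = 0.301, cos θ_r = 0.954.
Minimum nonzero at m = 1: t = λ / (2 n cos θ_r) = 458 / (2 × 1.51 × 0.954) = 159 nm.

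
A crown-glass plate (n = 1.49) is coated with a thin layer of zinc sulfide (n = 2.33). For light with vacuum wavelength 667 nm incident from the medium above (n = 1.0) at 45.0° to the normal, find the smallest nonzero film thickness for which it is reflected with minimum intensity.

150 nm

Ray reflecting at the top interface goes from n = 1.0 toward n = 2.33: a half-wave phase shift.
Ray reflecting at the bottom interface goes from n = 2.33 toward n = 1.49: no phase shift.
The two reflections differ by half a wavelength.
For weak reflection here: 2 n t cos θ_r = m λ.
Snell's law: 1.0 sin 45.0° = 2.33 sin θ_r → sin θ_r = 0.303, cos θ_r = 0.953.
Minimum nonzero at m = 1: t = λ / (2 n cos θ_r) = 667 / (2 × 2.33 × 0.953) = 150 nm.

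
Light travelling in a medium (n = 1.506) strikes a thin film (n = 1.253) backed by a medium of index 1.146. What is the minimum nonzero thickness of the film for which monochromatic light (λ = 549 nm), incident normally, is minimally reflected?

110 nm

At the upper boundary (n = 1.506 to n = 1.253) the reflected ray undergoes no phase shift.
Bottom surface (1.253 → 1.146): reflection off a lower-index medium gives no phase shift.
Zero or two π shifts → no net half-wave offset.
With no net inversion, destructive interference in reflection requires 2 n t = (m + ½) λ.
Minimum at m = 0: t = λ / (4 n) = 549 / (4 × 1.253) = 110 nm.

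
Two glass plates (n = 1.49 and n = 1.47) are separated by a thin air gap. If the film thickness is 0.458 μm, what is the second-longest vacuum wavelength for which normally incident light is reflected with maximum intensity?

611 nm

Ray reflecting at the top interface goes from n = 1.49 toward n = 1.0: no phase shift.
Ray reflecting at the bottom interface goes from n = 1.0 toward n = 1.47: a half-wave phase shift.
The two reflections differ by half a wavelength.
With one net inversion, constructive interference in reflection requires 2 n t = (m + ½) λ.
λ = 2 n t / (m + ½). The second-longest wavelength is m = 1: λ = 2 × 1.0 × 458 / 1.50 = 611 nm.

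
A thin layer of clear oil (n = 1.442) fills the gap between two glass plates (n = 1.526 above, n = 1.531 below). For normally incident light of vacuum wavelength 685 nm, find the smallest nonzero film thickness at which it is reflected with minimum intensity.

At the upper boundary (n = 1.526 to n = 1.442) the reflected ray undergoes no phase shift.
Ray reflecting at the bottom interface goes from n = 1.442 toward n = 1.531: a half-wave phase shift.
Net: one phase inversion between the two reflected rays.
For dark reflection here: 2 n t = m λ.
Minimum nonzero at m = 1: t = λ / (2 n) = 685 / (2 × 1.442) = 238 nm.

238 nm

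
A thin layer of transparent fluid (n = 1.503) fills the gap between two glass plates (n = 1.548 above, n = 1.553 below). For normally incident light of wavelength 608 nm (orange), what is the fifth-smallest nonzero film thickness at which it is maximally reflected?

910 nm

Ray reflecting at the top interface goes from n = 1.548 toward n = 1.503: no phase shift.
Ray reflecting at the bottom interface goes from n = 1.503 toward n = 1.553: a half-wave phase shift.
The two reflections differ by half a wavelength.
With one net inversion, constructive interference in reflection requires 2 n t = (m + ½) λ.
The fifth-smallest nonzero thickness corresponds to m = 4: t = (m + ½) λ / (2 n) = 4.50 × 608 / (2 × 1.503) = 910 nm.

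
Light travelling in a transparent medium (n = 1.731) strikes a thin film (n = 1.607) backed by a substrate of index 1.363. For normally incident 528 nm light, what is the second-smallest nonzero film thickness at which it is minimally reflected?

Ray reflecting at the top interface goes from n = 1.731 toward n = 1.607: no phase shift.
At the lower boundary (n = 1.607 to n = 1.363) the reflected ray undergoes no phase shift.
The two reflections carry the same phase change, so no net offset.
For weak reflection here: 2 n t = (m + ½) λ.
The second-smallest nonzero thickness corresponds to m = 1: t = (m + ½) λ / (2 n) = 1.50 × 528 / (2 × 1.607) = 246 nm.

246 nm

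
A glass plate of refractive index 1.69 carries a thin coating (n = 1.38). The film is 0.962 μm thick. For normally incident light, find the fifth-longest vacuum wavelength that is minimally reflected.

590 nm

Ray reflecting at the top interface goes from n = 1.0 toward n = 1.38: a half-wave phase shift.
Ray reflecting at the bottom interface goes from n = 1.38 toward n = 1.69: a half-wave phase shift.
Net: no relative phase inversion (both shifts match).
With no net inversion, destructive interference in reflection requires 2 n t = (m + ½) λ.
λ = 2 n t / (m + ½). The fifth-longest wavelength is m = 4: λ = 2 × 1.38 × 962 / 4.50 = 590 nm.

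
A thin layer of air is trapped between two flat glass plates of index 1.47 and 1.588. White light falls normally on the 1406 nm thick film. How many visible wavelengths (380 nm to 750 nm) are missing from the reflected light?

Top surface (1.47 → 1.0): reflection off a lower-index medium gives no phase shift.
Bottom surface (1.0 → 1.588): reflection off a higher-index medium gives a half-wave phase shift.
Exactly one π shift → a net half-wave offset.
With one net inversion, destructive interference in reflection requires 2 n t = m λ.
λ = 2 n t / m = 2812 / m nm.
m=3: 937 nm (IR); m=4: 703 nm (visible); m=5: 562 nm (visible); m=6: 469 nm (visible); m=7: 402 nm (visible); m=8: 352 nm (UV).

4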